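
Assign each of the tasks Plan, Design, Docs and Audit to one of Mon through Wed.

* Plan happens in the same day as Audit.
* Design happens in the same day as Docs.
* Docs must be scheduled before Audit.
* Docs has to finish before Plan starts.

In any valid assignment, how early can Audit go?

Tue

Precedence pushes Audit to at least Tue.
Audit at Tue is achievable: Docs=Mon, Plan=Tue, Design=Mon, Audit=Tue.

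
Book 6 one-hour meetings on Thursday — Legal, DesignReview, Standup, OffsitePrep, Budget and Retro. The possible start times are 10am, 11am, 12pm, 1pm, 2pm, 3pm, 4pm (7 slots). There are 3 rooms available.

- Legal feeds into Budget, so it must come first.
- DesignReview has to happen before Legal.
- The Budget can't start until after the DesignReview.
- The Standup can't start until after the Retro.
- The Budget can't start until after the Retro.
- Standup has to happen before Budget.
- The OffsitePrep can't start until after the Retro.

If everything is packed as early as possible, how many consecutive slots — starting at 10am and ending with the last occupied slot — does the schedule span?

The precedence chain requires at least 3 distinct slots.
With at most 3 per slot and 6 meetings, at least 2 slots are needed.
3 works (last occupied slot: 12pm): for example Budget -> 12pm, Retro -> 10am, DesignReview -> 10am, Legal -> 11am, Standup -> 11am, OffsitePrep -> 11am.

3 slots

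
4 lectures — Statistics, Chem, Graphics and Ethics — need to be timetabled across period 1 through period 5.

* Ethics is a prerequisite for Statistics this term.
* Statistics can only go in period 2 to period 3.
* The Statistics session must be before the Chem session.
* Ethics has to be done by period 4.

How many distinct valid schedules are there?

35

Splitting on Statistics: it can be period 2 (15), period 3 (20). Listing each branch's schedules as (Chem, Graphics, Ethics) by period number:
Statistics=period 2: (3,1,1) (3,2,1) (3,3,1) (3,4,1) (3,5,1) (4,1,1) (4,2,1) (4,3,1) (4,4,1) (4,5,1) (5,1,1) (5,2,1) (5,3,1) (5,4,1) (5,5,1) — 15.
Statistics=period 3: (4,1,1) (4,1,2) (4,2,1) (4,2,2) (4,3,1) (4,3,2) (4,4,1) (4,4,2) (4,5,1) (4,5,2) (5,1,1) (5,1,2) (5,2,1) (5,2,2) (5,3,1) (5,3,2) (5,4,1) (5,4,2) (5,5,1) (5,5,2) — 20.
Summing: 15 + 20 = 35.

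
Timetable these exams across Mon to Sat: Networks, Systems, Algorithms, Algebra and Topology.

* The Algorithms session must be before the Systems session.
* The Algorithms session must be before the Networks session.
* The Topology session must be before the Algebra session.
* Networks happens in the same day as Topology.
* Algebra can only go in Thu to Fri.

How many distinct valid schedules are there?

Splitting on Networks: it can be Tue (10), Wed (18), Thu (12). Listing each branch's schedules as (Systems, Algorithms, Algebra, Topology):
Networks=Tue: (Tue,Mon,Thu,Tue) (Tue,Mon,Fri,Tue) (Wed,Mon,Thu,Tue) (Wed,Mon,Fri,Tue) (Thu,Mon,Thu,Tue) (Thu,Mon,Fri,Tue) (Fri,Mon,Thu,Tue) (Fri,Mon,Fri,Tue) (Sat,Mon,Thu,Tue) (Sat,Mon,Fri,Tue) — 10.
Networks=Wed: (Tue,Mon,Thu,Wed) (Tue,Mon,Fri,Wed) (Wed,Mon,Thu,Wed) (Wed,Mon,Fri,Wed) (Wed,Tue,Thu,Wed) (Wed,Tue,Fri,Wed) (Thu,Mon,Thu,Wed) (Thu,Mon,Fri,Wed) (Thu,Tue,Thu,Wed) (Thu,Tue,Fri,Wed) (Fri,Mon,Thu,Wed) (Fri,Mon,Fri,Wed) (Fri,Tue,Thu,Wed) (Fri,Tue,Fri,Wed) (Sat,Mon,Thu,Wed) (Sat,Mon,Fri,Wed) (Sat,Tue,Thu,Wed) (Sat,Tue,Fri,Wed) — 18.
Networks=Thu: (Tue,Mon,Fri,Thu) (Wed,Mon,Fri,Thu) (Wed,Tue,Fri,Thu) (Thu,Mon,Fri,Thu) (Thu,Tue,Fri,Thu) (Thu,Wed,Fri,Thu) (Fri,Mon,Fri,Thu) (Fri,Tue,Fri,Thu) (Fri,Wed,Fri,Thu) (Sat,Mon,Fri,Thu) (Sat,Tue,Fri,Thu) (Sat,Wed,Fri,Thu) — 12.
Summing: 10 + 18 + 12 = 40.

40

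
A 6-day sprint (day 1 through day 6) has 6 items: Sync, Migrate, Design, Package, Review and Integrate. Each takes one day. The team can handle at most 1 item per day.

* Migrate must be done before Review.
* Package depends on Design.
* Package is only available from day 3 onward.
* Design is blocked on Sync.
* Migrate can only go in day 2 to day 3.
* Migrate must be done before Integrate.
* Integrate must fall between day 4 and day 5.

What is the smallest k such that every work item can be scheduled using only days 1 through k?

The precedence chain requires at least 3 distinct days.
With at most 1 per day and 6 work items, at least 6 days are needed.
Integrate can't be placed before day 4, so the schedule must run through at least day 4.
6 works (last occupied day: day 6): for example Integrate in day 4, Review in day 6, Migrate in day 2, Package in day 5, Sync in day 1, Design in day 3.

6 days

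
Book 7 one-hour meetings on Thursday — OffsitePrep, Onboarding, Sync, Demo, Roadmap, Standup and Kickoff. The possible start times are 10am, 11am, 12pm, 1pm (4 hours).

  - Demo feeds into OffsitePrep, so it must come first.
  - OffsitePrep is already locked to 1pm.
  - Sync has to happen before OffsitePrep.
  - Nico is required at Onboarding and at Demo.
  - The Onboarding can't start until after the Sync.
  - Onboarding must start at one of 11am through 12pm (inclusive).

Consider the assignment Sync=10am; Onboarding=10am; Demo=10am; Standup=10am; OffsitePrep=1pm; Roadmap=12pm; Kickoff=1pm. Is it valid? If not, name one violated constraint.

Onboarding must start at one of 11am through 12pm (inclusive) — violated.
Demo feeds into OffsitePrep, so it must come first — holds.
Nico is required at Onboarding and at Demo — violated.
Sync has to happen before OffsitePrep — holds.
The Onboarding can't start until after the Sync — violated.
OffsitePrep is already locked to 1pm — holds.

No — it violates: Onboarding must start at one of 11am through 12pm (inclusive)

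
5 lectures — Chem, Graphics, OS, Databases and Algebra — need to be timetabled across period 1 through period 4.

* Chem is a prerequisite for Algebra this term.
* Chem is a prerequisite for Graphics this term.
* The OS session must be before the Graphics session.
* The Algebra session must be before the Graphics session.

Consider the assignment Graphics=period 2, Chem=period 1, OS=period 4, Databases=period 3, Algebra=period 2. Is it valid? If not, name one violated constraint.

The Algebra session must be before the Graphics session — violated.
Chem is a prerequisite for Graphics this term — holds.
The OS session must be before the Graphics session — violated.
Chem is a prerequisite for Algebra this term — holds.

Invalid. The OS session must be before the Graphics session.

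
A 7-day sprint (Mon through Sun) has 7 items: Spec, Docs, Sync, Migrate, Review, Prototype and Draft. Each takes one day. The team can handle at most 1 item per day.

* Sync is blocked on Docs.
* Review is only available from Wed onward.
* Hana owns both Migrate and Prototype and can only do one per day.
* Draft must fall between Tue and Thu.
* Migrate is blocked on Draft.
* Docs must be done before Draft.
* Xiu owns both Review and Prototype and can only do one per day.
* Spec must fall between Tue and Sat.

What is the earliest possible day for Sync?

Tue

Precedence pushes Sync to at least Tue.
Sync at Tue is achievable: Draft in Wed; Docs in Mon; Review in Fri; Sync in Tue; Spec in Thu; Migrate in Sat; Prototype in Sun.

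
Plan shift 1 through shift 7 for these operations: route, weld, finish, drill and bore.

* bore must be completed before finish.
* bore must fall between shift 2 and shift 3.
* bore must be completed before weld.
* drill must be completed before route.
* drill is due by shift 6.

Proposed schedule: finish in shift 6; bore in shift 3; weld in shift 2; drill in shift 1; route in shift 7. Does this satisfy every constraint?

bore must be completed before weld — violated.
bore must be completed before finish — holds.
bore must fall between shift 2 and shift 3 — holds.
drill must be completed before route — holds.
drill is due by shift 6 — holds.

Invalid. bore must be completed before weld.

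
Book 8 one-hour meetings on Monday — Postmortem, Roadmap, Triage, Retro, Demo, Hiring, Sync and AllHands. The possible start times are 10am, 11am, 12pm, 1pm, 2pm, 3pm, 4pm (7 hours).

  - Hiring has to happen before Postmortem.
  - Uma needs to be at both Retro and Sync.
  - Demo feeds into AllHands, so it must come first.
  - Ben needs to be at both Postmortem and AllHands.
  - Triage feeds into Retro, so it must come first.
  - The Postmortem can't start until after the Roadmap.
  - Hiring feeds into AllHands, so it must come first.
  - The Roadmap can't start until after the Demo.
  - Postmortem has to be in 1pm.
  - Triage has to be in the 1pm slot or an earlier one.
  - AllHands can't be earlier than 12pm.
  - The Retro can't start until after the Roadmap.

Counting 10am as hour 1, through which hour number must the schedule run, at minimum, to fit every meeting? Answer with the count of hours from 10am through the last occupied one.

The precedence chain requires at least 3 distinct hours.
Postmortem can't be placed before 1pm — that is hour 4 counting from 10am — so the schedule must run through at least 4 hours.
4 works (last occupied hour: 1pm): for example Roadmap in 11am; Retro in 12pm; Triage in 10am; Demo in 10am; Sync in 10am; Hiring in 10am; AllHands in 12pm; Postmortem in 1pm.

4 hours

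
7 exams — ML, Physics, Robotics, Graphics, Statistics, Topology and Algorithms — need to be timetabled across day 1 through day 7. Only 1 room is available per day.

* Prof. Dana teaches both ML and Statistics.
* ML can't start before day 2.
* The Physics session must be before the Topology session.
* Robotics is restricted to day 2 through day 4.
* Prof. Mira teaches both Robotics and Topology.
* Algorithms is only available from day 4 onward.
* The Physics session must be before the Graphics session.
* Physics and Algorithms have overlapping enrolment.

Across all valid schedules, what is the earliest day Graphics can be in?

Precedence pushes Graphics to at least day 2.
Graphics at day 2 is achievable: Statistics=day 7; Physics=day 1; Graphics=day 2; Robotics=day 3; Algorithms=day 4; Topology=day 6; ML=day 5.

day 2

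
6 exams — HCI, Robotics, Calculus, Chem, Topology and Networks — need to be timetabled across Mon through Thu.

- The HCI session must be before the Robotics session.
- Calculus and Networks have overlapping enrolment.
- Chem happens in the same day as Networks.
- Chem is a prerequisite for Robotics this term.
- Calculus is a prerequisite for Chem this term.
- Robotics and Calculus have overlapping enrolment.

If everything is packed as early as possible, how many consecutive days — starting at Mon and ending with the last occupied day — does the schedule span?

The precedence chain requires at least 3 distinct days.
3 works (last occupied day: Wed): for example Topology in Mon; Robotics in Wed; Calculus in Mon; HCI in Mon; Networks in Tue; Chem in Tue.

3 days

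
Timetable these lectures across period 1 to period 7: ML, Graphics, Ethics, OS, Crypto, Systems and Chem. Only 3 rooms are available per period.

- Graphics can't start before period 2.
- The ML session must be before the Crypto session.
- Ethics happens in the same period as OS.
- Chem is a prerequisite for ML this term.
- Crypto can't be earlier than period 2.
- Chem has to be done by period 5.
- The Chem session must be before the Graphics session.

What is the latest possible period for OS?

period 7

OS at period 7 is achievable: Systems in period 1; OS in period 7; Ethics in period 7; Graphics in period 2; Chem in period 1; ML in period 2; Crypto in period 3.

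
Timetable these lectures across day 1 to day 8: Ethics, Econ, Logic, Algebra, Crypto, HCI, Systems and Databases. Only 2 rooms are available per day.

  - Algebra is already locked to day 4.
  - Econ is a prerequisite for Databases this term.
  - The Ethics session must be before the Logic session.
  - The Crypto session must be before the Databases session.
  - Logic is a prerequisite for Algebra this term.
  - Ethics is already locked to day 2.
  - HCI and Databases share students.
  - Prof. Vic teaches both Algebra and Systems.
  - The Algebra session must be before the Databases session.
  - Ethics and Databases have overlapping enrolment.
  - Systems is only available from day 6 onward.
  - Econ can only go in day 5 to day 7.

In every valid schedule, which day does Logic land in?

Ethics is fixed at day 2 and must come before Logic, so Logic is at least day 3.
Algebra is fixed at day 4 and must come after Logic, so Logic is at most day 3.
So Logic must be day 3.

day 3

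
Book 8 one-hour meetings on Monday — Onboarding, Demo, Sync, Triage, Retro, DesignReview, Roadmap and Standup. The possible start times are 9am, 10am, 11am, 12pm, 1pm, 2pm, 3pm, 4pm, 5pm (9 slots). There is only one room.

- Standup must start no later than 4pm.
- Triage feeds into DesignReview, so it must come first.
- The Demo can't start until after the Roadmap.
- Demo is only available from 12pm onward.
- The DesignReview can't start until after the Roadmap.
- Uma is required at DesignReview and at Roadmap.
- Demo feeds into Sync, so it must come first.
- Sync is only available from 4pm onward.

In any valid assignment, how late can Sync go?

Sync is available from 4pm.
Sync at 5pm is achievable: Demo -> 12pm, Retro -> 3pm, Standup -> 9am, Roadmap -> 10am, DesignReview -> 1pm, Triage -> 11am, Sync -> 5pm, Onboarding -> 2pm.

5pm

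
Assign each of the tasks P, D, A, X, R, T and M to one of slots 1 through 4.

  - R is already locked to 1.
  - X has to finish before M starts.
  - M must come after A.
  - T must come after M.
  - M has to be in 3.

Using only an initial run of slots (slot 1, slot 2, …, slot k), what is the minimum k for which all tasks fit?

The precedence chain requires at least 3 distinct slots.
Propagating the time windows through the other constraints, T can't land before 4, so the schedule must run through at least slot 4.
4 works (last occupied slot: 4): for example T -> 4; D -> 1; P -> 1; A -> 1; M -> 3; X -> 1; R -> 1.

4 slots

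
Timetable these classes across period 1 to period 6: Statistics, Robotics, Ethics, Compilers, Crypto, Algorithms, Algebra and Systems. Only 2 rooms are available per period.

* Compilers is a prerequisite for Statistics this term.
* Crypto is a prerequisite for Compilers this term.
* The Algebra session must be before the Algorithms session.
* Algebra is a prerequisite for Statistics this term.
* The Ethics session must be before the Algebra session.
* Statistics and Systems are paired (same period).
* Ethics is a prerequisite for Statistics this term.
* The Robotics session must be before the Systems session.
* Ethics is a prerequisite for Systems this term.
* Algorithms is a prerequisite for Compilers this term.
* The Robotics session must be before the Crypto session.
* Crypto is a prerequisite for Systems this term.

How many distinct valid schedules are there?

Splitting on Statistics: it can be period 5 (3), period 6 (27). Listing each branch's schedules as (Robotics, Ethics, Compilers, Crypto, Algorithms, Algebra, Systems) by period number:
Statistics=period 5: (1,1,4,2,3,2,5) (1,1,4,3,3,2,5) (2,1,4,3,3,2,5) — 3.
Statistics=period 6: (1,1,4,2,3,2,6) (1,1,4,3,3,2,6) (1,1,5,2,3,2,6) (1,1,5,2,4,2,6) (1,1,5,2,4,3,6) (1,1,5,3,3,2,6) (1,1,5,3,4,2,6) (1,1,5,3,4,3,6) (1,1,5,4,3,2,6) (1,1,5,4,4,2,6) (1,1,5,4,4,3,6) (1,2,5,2,4,3,6) (1,2,5,3,4,3,6) (1,2,5,4,4,3,6) (2,1,4,3,3,2,6) (2,1,5,3,3,2,6) (2,1,5,3,4,2,6) (2,1,5,3,4,3,6) (2,1,5,4,3,2,6) (2,1,5,4,4,2,6) (2,1,5,4,4,3,6) (2,2,5,3,4,3,6) (2,2,5,4,4,3,6) (3,1,5,4,3,2,6) (3,1,5,4,4,2,6) (3,1,5,4,4,3,6) (3,2,5,4,4,3,6) — 27.
Summing: 3 + 27 = 30.

30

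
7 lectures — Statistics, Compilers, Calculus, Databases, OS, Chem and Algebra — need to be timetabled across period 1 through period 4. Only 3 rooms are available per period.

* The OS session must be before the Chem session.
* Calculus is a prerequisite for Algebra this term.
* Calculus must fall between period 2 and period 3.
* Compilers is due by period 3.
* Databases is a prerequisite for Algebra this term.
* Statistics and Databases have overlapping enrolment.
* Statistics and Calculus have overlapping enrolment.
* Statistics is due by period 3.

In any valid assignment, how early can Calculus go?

Calculus is available from period 2; Calculus's own window allows nothing later than period 3.
Calculus at period 2 is achievable: Databases=period 2; Calculus=period 2; Chem=period 2; OS=period 1; Compilers=period 1; Algebra=period 3; Statistics=period 1.

period 2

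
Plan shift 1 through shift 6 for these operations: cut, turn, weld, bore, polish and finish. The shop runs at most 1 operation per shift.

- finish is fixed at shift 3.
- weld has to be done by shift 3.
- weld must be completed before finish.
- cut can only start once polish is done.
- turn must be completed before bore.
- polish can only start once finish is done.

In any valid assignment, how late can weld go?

shift 2

Weld's own window allows nothing later than shift 3; downstream work caps weld at shift 2.
weld at shift 2 is achievable: cut -> shift 5; finish -> shift 3; polish -> shift 4; weld -> shift 2; turn -> shift 1; bore -> shift 6.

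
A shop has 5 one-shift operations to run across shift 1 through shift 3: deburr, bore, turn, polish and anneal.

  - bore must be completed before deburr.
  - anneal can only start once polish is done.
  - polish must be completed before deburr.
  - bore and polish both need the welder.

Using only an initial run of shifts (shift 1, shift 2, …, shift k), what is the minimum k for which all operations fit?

The precedence chain requires at least 2 distinct shifts.
Could 2 shifts be enough, i.e. nothing placed later than shift 2? No: anneal must come after polish (at shift 1 or later) → {shift 2}; polish must come before anneal (at shift 2 or earlier) → {shift 1}; deburr must come after polish (at shift 1 or later) → {shift 2}; bore must come before deburr (at shift 2 or earlier) → {shift 1}; polish can't share with bore (shift 1) → nothing is left.
So 2 shifts is not enough.
3 works (last occupied shift: shift 3): for example anneal=shift 2; deburr=shift 3; turn=shift 1; bore=shift 2; polish=shift 1.

3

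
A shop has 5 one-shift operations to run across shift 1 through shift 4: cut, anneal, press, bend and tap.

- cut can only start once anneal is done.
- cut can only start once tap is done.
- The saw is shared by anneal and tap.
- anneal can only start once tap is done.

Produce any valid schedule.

press=shift 1, tap=shift 1, cut=shift 3, bend=shift 1, anneal=shift 2

Checking: tap(shift 1) before anneal(shift 2); anneal(shift 2) before cut(shift 3); tap(shift 1) before cut(shift 3); anneal(shift 2) != tap(shift 1).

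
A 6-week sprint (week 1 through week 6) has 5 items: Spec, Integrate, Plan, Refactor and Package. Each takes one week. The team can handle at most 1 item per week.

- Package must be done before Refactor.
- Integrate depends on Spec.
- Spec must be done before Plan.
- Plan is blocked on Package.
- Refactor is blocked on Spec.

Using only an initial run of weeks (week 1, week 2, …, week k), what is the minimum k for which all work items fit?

The precedence chain requires at least 2 distinct weeks.
With at most 1 per week and 5 work items, at least 5 weeks are needed.
5 works (last occupied week: week 5): for example Plan=week 3; Package=week 2; Spec=week 1; Refactor=week 4; Integrate=week 5.

5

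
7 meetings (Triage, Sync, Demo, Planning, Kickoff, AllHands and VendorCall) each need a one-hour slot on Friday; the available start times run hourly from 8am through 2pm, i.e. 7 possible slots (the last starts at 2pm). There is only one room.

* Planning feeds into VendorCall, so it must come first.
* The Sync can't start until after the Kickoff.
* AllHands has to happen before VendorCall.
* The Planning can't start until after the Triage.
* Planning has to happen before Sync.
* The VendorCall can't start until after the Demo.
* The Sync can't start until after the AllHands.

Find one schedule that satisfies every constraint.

Planning=9am; Demo=1pm; Kickoff=11am; Sync=12pm; AllHands=10am; Triage=8am; VendorCall=2pm

Checking: Triage(8am) before Planning(9am); Planning(9am) before VendorCall(2pm); Planning(9am) before Sync(12pm); AllHands(10am) before VendorCall(2pm); Demo(1pm) before VendorCall(2pm); AllHands(10am) before Sync(12pm); Kickoff(11am) before Sync(12pm); max 1 per slot (cap 1).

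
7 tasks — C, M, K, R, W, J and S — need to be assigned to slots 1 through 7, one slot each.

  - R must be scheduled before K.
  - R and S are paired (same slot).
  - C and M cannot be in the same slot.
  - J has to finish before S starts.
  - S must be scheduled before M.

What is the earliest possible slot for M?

3

Precedence pushes M to at least 3.
M at 3 is achievable: S=2, C=1, R=2, W=1, M=3, K=3, J=1.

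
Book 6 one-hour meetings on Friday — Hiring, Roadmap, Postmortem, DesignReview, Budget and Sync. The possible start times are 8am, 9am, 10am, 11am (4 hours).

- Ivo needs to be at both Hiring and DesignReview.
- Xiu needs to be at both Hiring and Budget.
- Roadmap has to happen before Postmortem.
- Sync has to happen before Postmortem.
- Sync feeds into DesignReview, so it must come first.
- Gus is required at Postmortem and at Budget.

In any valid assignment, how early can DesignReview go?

9am

Precedence pushes DesignReview to at least 9am.
DesignReview at 9am is achievable: Hiring in 8am, Sync in 8am, DesignReview in 9am, Roadmap in 8am, Budget in 10am, Postmortem in 9am.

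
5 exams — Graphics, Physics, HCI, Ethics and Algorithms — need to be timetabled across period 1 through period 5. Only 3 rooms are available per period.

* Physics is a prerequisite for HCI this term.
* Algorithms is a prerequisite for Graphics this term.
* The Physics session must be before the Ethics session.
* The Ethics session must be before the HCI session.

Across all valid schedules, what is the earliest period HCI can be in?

period 3

Precedence pushes HCI to at least period 3.
HCI at period 3 is achievable: Physics=period 1, Ethics=period 2, Algorithms=period 1, Graphics=period 2, HCI=period 3.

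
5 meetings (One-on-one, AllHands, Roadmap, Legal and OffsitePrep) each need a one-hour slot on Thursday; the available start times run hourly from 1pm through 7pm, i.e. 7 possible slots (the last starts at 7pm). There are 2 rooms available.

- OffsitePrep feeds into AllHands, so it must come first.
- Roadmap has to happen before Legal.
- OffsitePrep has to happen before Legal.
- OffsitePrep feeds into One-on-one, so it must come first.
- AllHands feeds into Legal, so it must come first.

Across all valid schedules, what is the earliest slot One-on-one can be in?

Precedence pushes One-on-one to at least 2pm.
One-on-one at 2pm is achievable: Legal in 3pm; Roadmap in 1pm; OffsitePrep in 1pm; AllHands in 2pm; One-on-one in 2pm.

2pm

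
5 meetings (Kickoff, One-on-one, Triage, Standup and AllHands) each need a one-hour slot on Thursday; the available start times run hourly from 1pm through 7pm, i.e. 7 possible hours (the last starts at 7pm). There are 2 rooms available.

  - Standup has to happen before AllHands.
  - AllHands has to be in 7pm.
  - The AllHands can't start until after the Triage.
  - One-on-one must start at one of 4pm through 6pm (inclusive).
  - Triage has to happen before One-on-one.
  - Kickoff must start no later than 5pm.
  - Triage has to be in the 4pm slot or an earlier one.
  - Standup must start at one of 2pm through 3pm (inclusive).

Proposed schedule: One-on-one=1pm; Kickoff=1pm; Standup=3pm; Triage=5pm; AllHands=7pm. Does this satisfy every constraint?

No — it violates: Triage has to happen before One-on-one

Triage has to happen before One-on-one — violated.
AllHands has to be in 7pm — holds.
Triage has to be in the 4pm slot or an earlier one — violated.
One-on-one must start at one of 4pm through 6pm (inclusive) — violated.
Standup has to happen before AllHands — holds.
There are 2 rooms available — holds.
The AllHands can't start until after the Triage — holds.
Kickoff must start no later than 5pm — holds.
Standup must start at one of 2pm through 3pm (inclusive) — holds.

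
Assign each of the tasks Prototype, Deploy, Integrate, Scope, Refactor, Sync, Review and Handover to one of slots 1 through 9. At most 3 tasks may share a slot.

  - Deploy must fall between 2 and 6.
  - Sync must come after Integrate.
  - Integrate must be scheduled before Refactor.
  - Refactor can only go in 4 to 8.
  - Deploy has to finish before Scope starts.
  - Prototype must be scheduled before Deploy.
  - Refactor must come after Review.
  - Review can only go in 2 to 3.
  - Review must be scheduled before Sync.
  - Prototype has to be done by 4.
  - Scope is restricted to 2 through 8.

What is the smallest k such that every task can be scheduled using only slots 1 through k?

4

The precedence chain requires at least 3 distinct slots.
With at most 3 per slot and 8 tasks, at least 3 slots are needed.
Refactor can't be placed before 4, so the schedule must run through at least slot 4.
4 works (last occupied slot: 4): for example Scope=3, Prototype=1, Review=2, Integrate=1, Refactor=4, Handover=1, Sync=3, Deploy=2.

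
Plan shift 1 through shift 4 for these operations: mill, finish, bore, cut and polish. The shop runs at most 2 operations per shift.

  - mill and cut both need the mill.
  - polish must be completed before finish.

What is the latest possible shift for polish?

Downstream work caps polish at shift 3.
polish at shift 3 is achievable: mill=shift 1; polish=shift 3; cut=shift 2; finish=shift 4; bore=shift 1.

shift 3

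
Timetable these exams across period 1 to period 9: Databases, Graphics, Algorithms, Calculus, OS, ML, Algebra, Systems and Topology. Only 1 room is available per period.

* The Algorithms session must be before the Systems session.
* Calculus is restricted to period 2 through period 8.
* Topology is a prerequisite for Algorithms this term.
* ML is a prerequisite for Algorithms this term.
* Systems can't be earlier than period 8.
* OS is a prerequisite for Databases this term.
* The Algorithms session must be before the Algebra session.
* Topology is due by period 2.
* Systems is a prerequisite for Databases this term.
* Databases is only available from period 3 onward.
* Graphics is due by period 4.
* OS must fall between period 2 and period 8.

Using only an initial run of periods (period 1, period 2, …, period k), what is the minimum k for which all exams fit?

9

The precedence chain requires at least 4 distinct periods.
With at most 1 per period and 9 exams, at least 9 periods are needed.
Propagating the time windows through the other constraints, Databases can't land before period 9, so the schedule must run through at least period 9.
9 works (last occupied period: period 9): for example Algorithms -> period 6, Calculus -> period 4, Topology -> period 1, Databases -> period 9, Algebra -> period 7, Graphics -> period 2, ML -> period 5, Systems -> period 8, OS -> period 3.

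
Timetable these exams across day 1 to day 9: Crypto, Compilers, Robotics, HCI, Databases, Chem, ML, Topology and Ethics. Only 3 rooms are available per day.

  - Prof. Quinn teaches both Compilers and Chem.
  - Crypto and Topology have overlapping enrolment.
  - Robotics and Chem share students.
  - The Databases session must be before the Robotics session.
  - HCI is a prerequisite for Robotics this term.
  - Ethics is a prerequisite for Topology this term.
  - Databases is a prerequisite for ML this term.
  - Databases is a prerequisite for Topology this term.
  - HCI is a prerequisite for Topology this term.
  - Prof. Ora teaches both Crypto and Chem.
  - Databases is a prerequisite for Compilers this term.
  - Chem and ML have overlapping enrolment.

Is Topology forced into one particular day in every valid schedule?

Topology can be day 2 (e.g. ML -> day 3; Ethics -> day 1; HCI -> day 1; Topology -> day 2; Chem -> day 4; Crypto -> day 3; Robotics -> day 2; Compilers -> day 2; Databases -> day 1) or day 3 (e.g. ML in day 2, Compilers in day 2, Topology in day 3, Databases in day 1, HCI in day 1, Ethics in day 1, Robotics in day 2, Crypto in day 4, Chem in day 3).

No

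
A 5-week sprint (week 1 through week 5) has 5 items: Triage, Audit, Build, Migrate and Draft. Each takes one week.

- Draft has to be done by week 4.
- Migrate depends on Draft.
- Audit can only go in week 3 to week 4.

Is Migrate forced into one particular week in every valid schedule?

Migrate can be week 2 (e.g. Migrate in week 2, Build in week 1, Audit in week 3, Triage in week 1, Draft in week 1) or week 3 (e.g. Migrate=week 3, Triage=week 1, Draft=week 1, Build=week 1, Audit=week 3).

No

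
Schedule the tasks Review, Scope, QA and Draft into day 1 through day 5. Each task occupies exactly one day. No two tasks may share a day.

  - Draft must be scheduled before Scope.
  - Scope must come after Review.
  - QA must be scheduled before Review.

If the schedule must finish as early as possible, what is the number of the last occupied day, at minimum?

The precedence chain requires at least 3 distinct days.
With at most 1 per day and 4 tasks, at least 4 days are needed.
4 works (last occupied day: day 4): for example QA in day 1, Review in day 2, Scope in day 4, Draft in day 3.

day 4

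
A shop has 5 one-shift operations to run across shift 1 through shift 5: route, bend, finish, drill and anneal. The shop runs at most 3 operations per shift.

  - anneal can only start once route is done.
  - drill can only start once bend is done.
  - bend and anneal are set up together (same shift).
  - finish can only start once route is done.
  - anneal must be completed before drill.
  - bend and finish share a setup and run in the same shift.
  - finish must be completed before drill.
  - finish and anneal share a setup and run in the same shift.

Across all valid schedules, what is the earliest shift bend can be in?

Bend must be in the same shift as finish, which can't be before shift 2, so bend is at least shift 2; downstream work caps bend at shift 4.
bend at shift 2 is achievable: route in shift 1; bend in shift 2; anneal in shift 2; finish in shift 2; drill in shift 3.

shift 2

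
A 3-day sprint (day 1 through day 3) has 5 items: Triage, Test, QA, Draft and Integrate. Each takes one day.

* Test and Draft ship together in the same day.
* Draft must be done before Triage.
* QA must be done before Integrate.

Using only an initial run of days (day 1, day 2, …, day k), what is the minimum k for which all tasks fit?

The precedence chain requires at least 2 distinct days.
2 works (last occupied day: day 2): for example QA in day 1, Test in day 1, Triage in day 2, Integrate in day 2, Draft in day 1.

2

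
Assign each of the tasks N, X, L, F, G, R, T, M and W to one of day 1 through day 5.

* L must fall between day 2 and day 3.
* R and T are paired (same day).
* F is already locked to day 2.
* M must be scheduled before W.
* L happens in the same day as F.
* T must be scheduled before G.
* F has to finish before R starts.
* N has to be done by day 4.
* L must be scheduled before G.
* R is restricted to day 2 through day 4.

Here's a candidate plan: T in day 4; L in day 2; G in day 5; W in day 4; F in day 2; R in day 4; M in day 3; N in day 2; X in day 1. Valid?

F has to finish before R starts — holds.
L happens in the same day as F — holds.
M must be scheduled before W — holds.
L must fall between day 2 and day 3 — holds.
R and T are paired (same day) — holds.
R is restricted to day 2 through day 4 — holds.
N has to be done by day 4 — holds.
F is already locked to day 2 — holds.
T must be scheduled before G — holds.
L must be scheduled before G — holds.

Valid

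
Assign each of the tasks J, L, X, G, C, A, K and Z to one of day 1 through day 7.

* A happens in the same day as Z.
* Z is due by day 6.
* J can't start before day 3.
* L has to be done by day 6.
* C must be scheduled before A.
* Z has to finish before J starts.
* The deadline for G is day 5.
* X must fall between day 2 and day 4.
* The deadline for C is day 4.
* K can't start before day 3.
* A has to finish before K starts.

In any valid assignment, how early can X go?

day 2

X is available from day 2; X's own window allows nothing later than day 4.
X at day 2 is achievable: G -> day 1, C -> day 1, K -> day 3, L -> day 1, Z -> day 2, X -> day 2, J -> day 3, A -> day 2.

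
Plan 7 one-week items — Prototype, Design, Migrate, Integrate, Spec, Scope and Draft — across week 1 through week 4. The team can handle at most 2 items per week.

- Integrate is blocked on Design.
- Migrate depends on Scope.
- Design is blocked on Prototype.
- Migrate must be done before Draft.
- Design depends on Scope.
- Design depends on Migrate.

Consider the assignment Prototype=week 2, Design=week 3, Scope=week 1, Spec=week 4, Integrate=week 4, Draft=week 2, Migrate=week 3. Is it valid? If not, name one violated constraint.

No — it violates: Migrate must be done before Draft

Migrate must be done before Draft — violated.
Design depends on Migrate — violated.
Design is blocked on Prototype — holds.
Integrate is blocked on Design — holds.
The team can handle at most 2 items per week — holds.
Design depends on Scope — holds.
Migrate depends on Scope — holds.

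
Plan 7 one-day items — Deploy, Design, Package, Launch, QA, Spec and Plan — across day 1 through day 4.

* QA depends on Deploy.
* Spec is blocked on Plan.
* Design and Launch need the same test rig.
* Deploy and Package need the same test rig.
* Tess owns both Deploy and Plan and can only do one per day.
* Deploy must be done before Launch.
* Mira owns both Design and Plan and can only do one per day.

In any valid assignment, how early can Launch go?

day 2

Precedence pushes Launch to at least day 2.
Launch at day 2 is achievable: Design -> day 1, Deploy -> day 1, QA -> day 2, Package -> day 2, Spec -> day 3, Plan -> day 2, Launch -> day 2.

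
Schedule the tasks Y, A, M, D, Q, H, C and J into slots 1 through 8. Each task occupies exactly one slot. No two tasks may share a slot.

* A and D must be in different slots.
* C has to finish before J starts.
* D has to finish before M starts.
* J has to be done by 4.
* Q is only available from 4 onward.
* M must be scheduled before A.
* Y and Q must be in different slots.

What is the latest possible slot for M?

Precedence pushes M to at least 2; downstream work caps M at 7.
M at 7 is achievable: Q -> 4, C -> 1, Y -> 5, D -> 3, H -> 6, M -> 7, A -> 8, J -> 2.

7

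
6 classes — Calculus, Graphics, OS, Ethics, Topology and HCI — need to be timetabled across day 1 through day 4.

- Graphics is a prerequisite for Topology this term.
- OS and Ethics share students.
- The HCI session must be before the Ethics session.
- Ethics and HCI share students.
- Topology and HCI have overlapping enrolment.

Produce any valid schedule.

Graphics -> day 1; Calculus -> day 1; Topology -> day 2; HCI -> day 1; OS -> day 1; Ethics -> day 2

Checking: HCI(day 1) before Ethics(day 2); Graphics(day 1) before Topology(day 2); Ethics(day 2) != HCI(day 1); OS(day 1) != Ethics(day 2); Topology(day 2) != HCI(day 1).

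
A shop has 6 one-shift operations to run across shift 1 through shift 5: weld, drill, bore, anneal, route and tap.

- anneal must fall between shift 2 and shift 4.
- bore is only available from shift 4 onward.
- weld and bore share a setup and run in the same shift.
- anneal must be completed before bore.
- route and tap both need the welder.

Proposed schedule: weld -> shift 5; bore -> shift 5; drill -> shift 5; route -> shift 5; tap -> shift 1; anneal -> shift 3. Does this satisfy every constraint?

Yes, all constraints hold

weld and bore share a setup and run in the same shift — holds.
anneal must fall between shift 2 and shift 4 — holds.
route and tap both need the welder — holds.
anneal must be completed before bore — holds.
bore is only available from shift 4 onward — holds.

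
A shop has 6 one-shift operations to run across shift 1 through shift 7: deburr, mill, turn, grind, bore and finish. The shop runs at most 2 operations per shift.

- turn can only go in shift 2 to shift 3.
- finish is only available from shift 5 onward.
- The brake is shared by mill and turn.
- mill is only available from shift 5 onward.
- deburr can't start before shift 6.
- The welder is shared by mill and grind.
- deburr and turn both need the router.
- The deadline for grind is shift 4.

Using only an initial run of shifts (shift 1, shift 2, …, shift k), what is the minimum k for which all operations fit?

With at most 2 per shift and 6 operations, at least 3 shifts are needed.
deburr can't be placed before shift 6, so the schedule must run through at least shift 6.
6 works (last occupied shift: shift 6): for example bore -> shift 1, grind -> shift 1, deburr -> shift 6, mill -> shift 5, finish -> shift 5, turn -> shift 2.

6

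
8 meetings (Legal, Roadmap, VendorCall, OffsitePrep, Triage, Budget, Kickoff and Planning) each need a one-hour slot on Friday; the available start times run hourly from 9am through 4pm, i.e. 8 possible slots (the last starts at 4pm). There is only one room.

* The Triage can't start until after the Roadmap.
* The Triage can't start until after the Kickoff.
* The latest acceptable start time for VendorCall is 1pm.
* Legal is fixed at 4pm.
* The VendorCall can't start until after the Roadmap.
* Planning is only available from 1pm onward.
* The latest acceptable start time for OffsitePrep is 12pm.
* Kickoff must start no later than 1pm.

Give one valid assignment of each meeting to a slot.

VendorCall=11am; Planning=1pm; Kickoff=12pm; OffsitePrep=9am; Budget=3pm; Legal=4pm; Roadmap=10am; Triage=2pm

Checking: Kickoff(12pm) before Triage(2pm); Roadmap(10am) before Triage(2pm); Roadmap(10am) before VendorCall(11am); Planning=1pm in [1pm,4pm]; Legal=4pm in [4pm,4pm]; VendorCall=11am in [9am,1pm]; Kickoff=12pm in [9am,1pm]; OffsitePrep=9am in [9am,12pm]; max 1 per slot (cap 1).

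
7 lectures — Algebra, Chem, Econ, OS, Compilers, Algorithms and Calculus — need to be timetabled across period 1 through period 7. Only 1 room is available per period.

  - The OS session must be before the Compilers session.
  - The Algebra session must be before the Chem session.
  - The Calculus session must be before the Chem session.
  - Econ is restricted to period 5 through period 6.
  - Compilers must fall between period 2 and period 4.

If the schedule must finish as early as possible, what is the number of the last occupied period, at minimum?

period 7

The precedence chain requires at least 2 distinct periods.
With at most 1 per period and 7 lectures, at least 7 periods are needed.
Econ can't be placed before period 5, so the schedule must run through at least period 5.
7 works (last occupied period: period 7): for example Econ in period 5, Calculus in period 4, Algorithms in period 7, Algebra in period 3, Chem in period 6, OS in period 1, Compilers in period 2.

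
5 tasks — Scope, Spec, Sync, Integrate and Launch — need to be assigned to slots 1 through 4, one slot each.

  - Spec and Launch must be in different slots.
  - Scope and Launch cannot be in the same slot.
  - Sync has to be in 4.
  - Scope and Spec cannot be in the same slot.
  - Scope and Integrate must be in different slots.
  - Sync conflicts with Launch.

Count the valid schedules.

Splitting on Scope: it can be 1 (12), 2 (12), 3 (12), 4 (18). Listing each branch's schedules as (Spec, Sync, Integrate, Launch):
Scope=1: (2,4,2,3) (2,4,3,3) (2,4,4,3) (3,4,2,2) (3,4,3,2) (3,4,4,2) (4,4,2,2) (4,4,2,3) (4,4,3,2) (4,4,3,3) (4,4,4,2) (4,4,4,3) — 12.
Scope=2: (1,4,1,3) (1,4,3,3) (1,4,4,3) (3,4,1,1) (3,4,3,1) (3,4,4,1) (4,4,1,1) (4,4,1,3) (4,4,3,1) (4,4,3,3) (4,4,4,1) (4,4,4,3) — 12.
Scope=3: (1,4,1,2) (1,4,2,2) (1,4,4,2) (2,4,1,1) (2,4,2,1) (2,4,4,1) (4,4,1,1) (4,4,1,2) (4,4,2,1) (4,4,2,2) (4,4,4,1) (4,4,4,2) — 12.
Scope=4: (1,4,1,2) (1,4,1,3) (1,4,2,2) (1,4,2,3) (1,4,3,2) (1,4,3,3) (2,4,1,1) (2,4,1,3) (2,4,2,1) (2,4,2,3) (2,4,3,1) (2,4,3,3) (3,4,1,1) (3,4,1,2) (3,4,2,1) (3,4,2,2) (3,4,3,1) (3,4,3,2) — 18.
Summing: 12 + 12 + 12 + 18 = 54.

54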